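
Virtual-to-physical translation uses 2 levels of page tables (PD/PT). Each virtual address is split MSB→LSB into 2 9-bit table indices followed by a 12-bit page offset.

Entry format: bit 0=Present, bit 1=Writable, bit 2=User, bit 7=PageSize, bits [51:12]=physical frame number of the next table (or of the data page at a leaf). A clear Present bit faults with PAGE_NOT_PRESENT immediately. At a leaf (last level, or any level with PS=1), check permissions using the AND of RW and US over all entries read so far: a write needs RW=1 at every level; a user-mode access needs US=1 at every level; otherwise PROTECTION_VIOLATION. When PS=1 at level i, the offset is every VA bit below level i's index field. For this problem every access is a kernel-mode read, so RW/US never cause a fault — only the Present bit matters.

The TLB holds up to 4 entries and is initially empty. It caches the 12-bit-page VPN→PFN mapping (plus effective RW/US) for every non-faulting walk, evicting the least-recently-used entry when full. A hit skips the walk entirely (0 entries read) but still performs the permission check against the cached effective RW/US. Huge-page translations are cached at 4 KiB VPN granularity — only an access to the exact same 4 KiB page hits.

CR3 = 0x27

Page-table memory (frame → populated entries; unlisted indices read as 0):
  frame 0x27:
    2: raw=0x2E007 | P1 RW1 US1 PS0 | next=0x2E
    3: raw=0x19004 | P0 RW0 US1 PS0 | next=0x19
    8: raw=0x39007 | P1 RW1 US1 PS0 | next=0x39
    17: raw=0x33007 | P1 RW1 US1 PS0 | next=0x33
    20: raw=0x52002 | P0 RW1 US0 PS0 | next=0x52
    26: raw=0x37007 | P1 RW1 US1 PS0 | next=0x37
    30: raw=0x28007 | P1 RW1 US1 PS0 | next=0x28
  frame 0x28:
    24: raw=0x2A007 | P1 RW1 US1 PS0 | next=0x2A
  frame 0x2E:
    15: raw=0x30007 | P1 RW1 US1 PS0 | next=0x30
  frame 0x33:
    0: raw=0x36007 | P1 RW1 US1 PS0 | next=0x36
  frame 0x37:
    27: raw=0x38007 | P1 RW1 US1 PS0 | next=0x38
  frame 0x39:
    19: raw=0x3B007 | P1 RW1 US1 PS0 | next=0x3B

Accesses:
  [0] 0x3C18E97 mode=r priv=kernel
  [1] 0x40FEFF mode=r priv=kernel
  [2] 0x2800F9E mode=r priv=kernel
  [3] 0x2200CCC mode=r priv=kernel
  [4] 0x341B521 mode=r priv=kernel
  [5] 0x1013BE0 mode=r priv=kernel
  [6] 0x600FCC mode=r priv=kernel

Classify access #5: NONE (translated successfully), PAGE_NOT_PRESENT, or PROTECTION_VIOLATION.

Per-access translation:
#0 VA=0x3C18E97 (r,kernel):
  L0: frame=0x27 idx=30 entry=0x28007 [P=1 RW=1 US=1 PS=0]
  L1: frame=0x28 idx=24 entry=0x2A007 [P=1 RW=1 US=1 PS=0]
  → PA=0x2AE97  (2 entries read)
#1 VA=0x40FEFF (r,kernel):
  L0: frame=0x27 idx=2 entry=0x2E007 [P=1 RW=1 US=1 PS=0]
  L1: frame=0x2E idx=15 entry=0x30007 [P=1 RW=1 US=1 PS=0]
  → PA=0x30EFF  (2 entries read)
#2 VA=0x2800F9E (r,kernel):
  L0: frame=0x27 idx=20 entry=0x52002 [P=0 RW=1 US=0 PS=0]
  ⇒ fault: PAGE_NOT_PRESENT  — 1 lookups
#3 VA=0x2200CCC (r,kernel):
  L0: frame=0x27 idx=17 entry=0x33007 [P=1 RW=1 US=1 PS=0]
  L1: frame=0x33 idx=0 entry=0x36007 [P=1 RW=1 US=1 PS=0]
  → PA=0x36CCC  (2 entries read)
#4 VA=0x341B521 (r,kernel):
  L0: frame=0x27 idx=26 entry=0x37007 [P=1 RW=1 US=1 PS=0]
  L1: frame=0x37 idx=27 entry=0x38007 [P=1 RW=1 US=1 PS=0]
  → PA=0x38521  (2 entries read)
#5 VA=0x1013BE0 (r,kernel):
  L0: frame=0x27 idx=8 entry=0x39007 [P=1 RW=1 US=1 PS=0]
  L1: frame=0x39 idx=19 entry=0x3B007 [P=1 RW=1 US=1 PS=0]
  → PA=0x3BBE0  (2 entries read)
#6 VA=0x600FCC (r,kernel):
  L0: frame=0x27 idx=3 entry=0x19004 [P=0 RW=0 US=1 PS=0]
  ⇒ fault: PAGE_NOT_PRESENT  — 1 lookups

Access #5 fault: NONE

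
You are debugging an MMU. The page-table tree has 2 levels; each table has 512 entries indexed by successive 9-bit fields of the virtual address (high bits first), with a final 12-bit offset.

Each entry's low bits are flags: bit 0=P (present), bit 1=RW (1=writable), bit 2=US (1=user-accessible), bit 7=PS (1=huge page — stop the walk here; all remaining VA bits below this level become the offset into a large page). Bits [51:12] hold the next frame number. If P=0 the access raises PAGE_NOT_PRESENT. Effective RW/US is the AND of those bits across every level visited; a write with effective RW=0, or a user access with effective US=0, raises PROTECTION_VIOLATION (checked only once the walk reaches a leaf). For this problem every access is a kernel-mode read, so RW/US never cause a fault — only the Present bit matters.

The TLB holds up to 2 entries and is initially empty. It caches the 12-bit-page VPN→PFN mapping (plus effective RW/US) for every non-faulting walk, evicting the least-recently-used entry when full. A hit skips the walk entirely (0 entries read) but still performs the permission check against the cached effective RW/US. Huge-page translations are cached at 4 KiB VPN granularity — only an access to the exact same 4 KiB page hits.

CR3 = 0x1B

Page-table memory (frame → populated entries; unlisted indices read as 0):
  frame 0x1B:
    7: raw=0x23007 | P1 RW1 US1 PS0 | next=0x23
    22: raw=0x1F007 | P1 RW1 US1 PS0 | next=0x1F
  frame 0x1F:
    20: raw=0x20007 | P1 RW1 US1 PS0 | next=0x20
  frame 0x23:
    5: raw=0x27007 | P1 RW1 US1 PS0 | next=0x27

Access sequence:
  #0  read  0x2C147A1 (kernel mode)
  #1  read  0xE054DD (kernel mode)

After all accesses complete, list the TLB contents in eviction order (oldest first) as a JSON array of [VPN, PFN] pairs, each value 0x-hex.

Trace:
#0 VA=0x2C147A1 (r,kernel):
  L0 @0x1B[22] → 0x1F007  P=1,RW=1,US=1,PS=0
  L1 @0x1F[20] → 0x20007  P=1,RW=1,US=1,PS=0
  ⇒ phys 0x207A1  [2 reads]
#1 VA=0xE054DD (r,kernel):
  L0 @0x1B[7] → 0x23007  P=1,RW=1,US=1,PS=0
  L1 @0x23[5] → 0x27007  P=1,RW=1,US=1,PS=0
  ⇒ phys 0x274DD  [2 reads]

TLB: [["0x2C14", "0x20"], ["0xE05", "0x27"]]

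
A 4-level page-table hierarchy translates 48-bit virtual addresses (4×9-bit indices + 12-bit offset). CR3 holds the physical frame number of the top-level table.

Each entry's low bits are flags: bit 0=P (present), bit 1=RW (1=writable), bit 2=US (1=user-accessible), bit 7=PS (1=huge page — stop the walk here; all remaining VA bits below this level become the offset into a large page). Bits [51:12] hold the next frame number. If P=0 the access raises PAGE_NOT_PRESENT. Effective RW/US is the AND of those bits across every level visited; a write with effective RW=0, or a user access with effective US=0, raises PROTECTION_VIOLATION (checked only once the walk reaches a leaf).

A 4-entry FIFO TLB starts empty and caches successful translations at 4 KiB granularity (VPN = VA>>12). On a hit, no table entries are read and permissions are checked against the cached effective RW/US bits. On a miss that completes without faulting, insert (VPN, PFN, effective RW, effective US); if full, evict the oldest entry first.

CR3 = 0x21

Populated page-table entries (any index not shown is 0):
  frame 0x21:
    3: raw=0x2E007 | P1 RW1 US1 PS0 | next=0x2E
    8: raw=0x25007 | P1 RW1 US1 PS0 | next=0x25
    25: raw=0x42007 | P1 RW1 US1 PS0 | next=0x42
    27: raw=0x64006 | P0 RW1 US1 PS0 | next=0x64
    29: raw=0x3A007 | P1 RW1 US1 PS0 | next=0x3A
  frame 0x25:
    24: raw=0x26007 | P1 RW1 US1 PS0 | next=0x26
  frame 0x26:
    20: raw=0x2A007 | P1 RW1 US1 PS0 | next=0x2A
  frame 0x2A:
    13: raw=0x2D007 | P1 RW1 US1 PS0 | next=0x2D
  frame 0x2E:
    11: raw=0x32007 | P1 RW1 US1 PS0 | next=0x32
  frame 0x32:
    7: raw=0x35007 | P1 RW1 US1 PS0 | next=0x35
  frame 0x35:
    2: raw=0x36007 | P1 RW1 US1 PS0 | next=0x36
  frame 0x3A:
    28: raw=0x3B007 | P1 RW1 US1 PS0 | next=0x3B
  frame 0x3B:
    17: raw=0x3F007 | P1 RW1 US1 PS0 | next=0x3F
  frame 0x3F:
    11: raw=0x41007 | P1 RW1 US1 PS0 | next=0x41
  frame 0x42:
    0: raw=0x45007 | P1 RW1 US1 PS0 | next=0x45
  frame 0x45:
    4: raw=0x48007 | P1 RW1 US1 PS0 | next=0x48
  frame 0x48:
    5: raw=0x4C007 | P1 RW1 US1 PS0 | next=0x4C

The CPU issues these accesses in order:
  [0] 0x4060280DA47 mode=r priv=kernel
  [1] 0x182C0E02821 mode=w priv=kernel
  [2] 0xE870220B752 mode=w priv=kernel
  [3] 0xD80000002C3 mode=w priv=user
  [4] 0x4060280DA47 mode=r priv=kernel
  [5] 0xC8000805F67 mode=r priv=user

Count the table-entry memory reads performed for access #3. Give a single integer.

Walk each access:
#0 VA=0x4060280DA47 (r,kernel):
  L0: frame=0x21 idx=8 entry=0x25007 [P=1 RW=1 US=1 PS=0]
  L1: frame=0x25 idx=24 entry=0x26007 [P=1 RW=1 US=1 PS=0]
  L2: frame=0x26 idx=20 entry=0x2A007 [P=1 RW=1 US=1 PS=0]
  L3: frame=0x2A idx=13 entry=0x2D007 [P=1 RW=1 US=1 PS=0]
  ✓ 0x2DA47  — 4 lookups
#1 VA=0x182C0E02821 (w,kernel):
  L0: frame=0x21 idx=3 entry=0x2E007 [P=1 RW=1 US=1 PS=0]
  L1: frame=0x2E idx=11 entry=0x32007 [P=1 RW=1 US=1 PS=0]
  L2: frame=0x32 idx=7 entry=0x35007 [P=1 RW=1 US=1 PS=0]
  L3: frame=0x35 idx=2 entry=0x36007 [P=1 RW=1 US=1 PS=0]
  ✓ 0x36821  — 4 lookups
#2 VA=0xE870220B752 (w,kernel):
  L0: frame=0x21 idx=29 entry=0x3A007 [P=1 RW=1 US=1 PS=0]
  L1: frame=0x3A idx=28 entry=0x3B007 [P=1 RW=1 US=1 PS=0]
  L2: frame=0x3B idx=17 entry=0x3F007 [P=1 RW=1 US=1 PS=0]
  L3: frame=0x3F idx=11 entry=0x41007 [P=1 RW=1 US=1 PS=0]
  ✓ 0x41752  — 4 lookups
#3 VA=0xD80000002C3 (w,user):
  L0: frame=0x21 idx=27 entry=0x64006 [P=0 RW=1 US=1 PS=0]
  ⇒ fault: PAGE_NOT_PRESENT  — 1 lookups
#4 VA=0x4060280DA47 (r,kernel):
  TLB hit vpn=0x4060280D → PA=0x2DA47
#5 VA=0xC8000805F67 (r,user):
  L0: frame=0x21 idx=25 entry=0x42007 [P=1 RW=1 US=1 PS=0]
  L1: frame=0x42 idx=0 entry=0x45007 [P=1 RW=1 US=1 PS=0]
  L2: frame=0x45 idx=4 entry=0x48007 [P=1 RW=1 US=1 PS=0]
  L3: frame=0x48 idx=5 entry=0x4C007 [P=1 RW=1 US=1 PS=0]
  ✓ 0x4CF67  — 4 lookups

Entries read for #3: 1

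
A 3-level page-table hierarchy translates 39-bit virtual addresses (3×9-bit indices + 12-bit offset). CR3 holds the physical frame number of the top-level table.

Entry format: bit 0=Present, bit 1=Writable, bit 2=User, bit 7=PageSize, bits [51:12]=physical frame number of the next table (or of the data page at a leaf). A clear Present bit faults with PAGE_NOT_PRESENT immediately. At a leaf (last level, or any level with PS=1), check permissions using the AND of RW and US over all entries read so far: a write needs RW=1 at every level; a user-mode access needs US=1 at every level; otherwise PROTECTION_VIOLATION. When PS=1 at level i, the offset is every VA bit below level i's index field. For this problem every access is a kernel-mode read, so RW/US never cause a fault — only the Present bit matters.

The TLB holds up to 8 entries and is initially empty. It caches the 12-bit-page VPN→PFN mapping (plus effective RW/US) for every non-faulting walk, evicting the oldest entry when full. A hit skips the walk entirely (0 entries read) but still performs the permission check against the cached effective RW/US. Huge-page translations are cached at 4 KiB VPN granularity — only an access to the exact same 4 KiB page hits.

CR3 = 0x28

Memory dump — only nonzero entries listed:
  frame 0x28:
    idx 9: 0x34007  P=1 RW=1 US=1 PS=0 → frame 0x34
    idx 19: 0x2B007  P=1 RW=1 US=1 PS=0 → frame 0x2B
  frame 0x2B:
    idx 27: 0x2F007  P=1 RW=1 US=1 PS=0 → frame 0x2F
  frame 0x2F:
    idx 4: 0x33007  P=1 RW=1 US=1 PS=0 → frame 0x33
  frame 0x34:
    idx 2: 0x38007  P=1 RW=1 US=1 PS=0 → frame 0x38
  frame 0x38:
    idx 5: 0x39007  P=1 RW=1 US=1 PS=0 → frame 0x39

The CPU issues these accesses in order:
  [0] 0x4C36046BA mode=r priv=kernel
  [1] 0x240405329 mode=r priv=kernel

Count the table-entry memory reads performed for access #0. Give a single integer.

Trace:
#0 VA=0x4C36046BA (r,kernel):
  L0 @0x28[19] → 0x2B007  P=1,RW=1,US=1,PS=0
  L1 @0x2B[27] → 0x2F007  P=1,RW=1,US=1,PS=0
  L2 @0x2F[4] → 0x33007  P=1,RW=1,US=1,PS=0
  → PA=0x336BA  (3 entries read)
#1 VA=0x240405329 (r,kernel):
  L0 @0x28[9] → 0x34007  P=1,RW=1,US=1,PS=0
  L1 @0x34[2] → 0x38007  P=1,RW=1,US=1,PS=0
  L2 @0x38[5] → 0x39007  P=1,RW=1,US=1,PS=0
  → PA=0x39329  (3 entries read)

Entries read for #0: 3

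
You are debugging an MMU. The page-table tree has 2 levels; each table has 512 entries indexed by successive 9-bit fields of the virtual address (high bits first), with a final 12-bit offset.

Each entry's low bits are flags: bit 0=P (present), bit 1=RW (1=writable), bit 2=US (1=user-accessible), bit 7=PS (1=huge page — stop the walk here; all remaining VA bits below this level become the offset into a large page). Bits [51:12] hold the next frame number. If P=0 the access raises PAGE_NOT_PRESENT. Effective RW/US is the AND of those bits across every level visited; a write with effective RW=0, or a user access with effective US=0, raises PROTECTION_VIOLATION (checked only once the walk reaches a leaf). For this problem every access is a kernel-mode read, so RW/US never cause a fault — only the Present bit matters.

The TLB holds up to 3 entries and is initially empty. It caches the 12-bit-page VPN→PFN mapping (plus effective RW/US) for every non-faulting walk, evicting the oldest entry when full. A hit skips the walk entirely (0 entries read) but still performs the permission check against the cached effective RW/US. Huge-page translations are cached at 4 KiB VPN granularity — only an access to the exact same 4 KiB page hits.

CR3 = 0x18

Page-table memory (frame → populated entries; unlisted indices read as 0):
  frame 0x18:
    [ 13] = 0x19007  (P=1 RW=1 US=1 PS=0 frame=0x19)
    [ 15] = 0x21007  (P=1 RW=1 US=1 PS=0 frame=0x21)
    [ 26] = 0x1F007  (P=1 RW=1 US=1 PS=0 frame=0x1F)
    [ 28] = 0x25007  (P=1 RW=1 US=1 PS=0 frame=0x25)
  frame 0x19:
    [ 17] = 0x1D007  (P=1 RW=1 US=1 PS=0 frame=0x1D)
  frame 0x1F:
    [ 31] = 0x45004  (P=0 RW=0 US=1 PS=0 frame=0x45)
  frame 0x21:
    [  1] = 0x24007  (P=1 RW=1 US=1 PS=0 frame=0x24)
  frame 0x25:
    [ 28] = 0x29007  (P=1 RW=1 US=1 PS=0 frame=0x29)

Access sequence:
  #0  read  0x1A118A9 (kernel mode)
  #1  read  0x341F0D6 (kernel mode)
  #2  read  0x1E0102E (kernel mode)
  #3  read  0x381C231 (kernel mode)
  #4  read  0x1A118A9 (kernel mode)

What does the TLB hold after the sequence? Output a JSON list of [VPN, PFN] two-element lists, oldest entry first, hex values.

Walk each access:
#0 VA=0x1A118A9 (r,kernel):
  L0 @0x18[13] → 0x19007  P=1,RW=1,US=1,PS=0
  L1 @0x19[17] → 0x1D007  P=1,RW=1,US=1,PS=0
  → PA=0x1D8A9  (2 entries read)
#1 VA=0x341F0D6 (r,kernel):
  L0 @0x18[26] → 0x1F007  P=1,RW=1,US=1,PS=0
  L1 @0x1F[31] → 0x45004  P=0,RW=0,US=1,PS=0
  ✗ PAGE_NOT_PRESENT  [2 reads]
#2 VA=0x1E0102E (r,kernel):
  L0 @0x18[15] → 0x21007  P=1,RW=1,US=1,PS=0
  L1 @0x21[1] → 0x24007  P=1,RW=1,US=1,PS=0
  → PA=0x2402E  (2 entries read)
#3 VA=0x381C231 (r,kernel):
  L0 @0x18[28] → 0x25007  P=1,RW=1,US=1,PS=0
  L1 @0x25[28] → 0x29007  P=1,RW=1,US=1,PS=0
  → PA=0x29231  (2 entries read)
#4 VA=0x1A118A9 (r,kernel):
  TLB hit vpn=0x1A11 → PA=0x1D8A9

TLB: [["0x1A11", "0x1D"], ["0x1E01", "0x24"], ["0x381C", "0x29"]]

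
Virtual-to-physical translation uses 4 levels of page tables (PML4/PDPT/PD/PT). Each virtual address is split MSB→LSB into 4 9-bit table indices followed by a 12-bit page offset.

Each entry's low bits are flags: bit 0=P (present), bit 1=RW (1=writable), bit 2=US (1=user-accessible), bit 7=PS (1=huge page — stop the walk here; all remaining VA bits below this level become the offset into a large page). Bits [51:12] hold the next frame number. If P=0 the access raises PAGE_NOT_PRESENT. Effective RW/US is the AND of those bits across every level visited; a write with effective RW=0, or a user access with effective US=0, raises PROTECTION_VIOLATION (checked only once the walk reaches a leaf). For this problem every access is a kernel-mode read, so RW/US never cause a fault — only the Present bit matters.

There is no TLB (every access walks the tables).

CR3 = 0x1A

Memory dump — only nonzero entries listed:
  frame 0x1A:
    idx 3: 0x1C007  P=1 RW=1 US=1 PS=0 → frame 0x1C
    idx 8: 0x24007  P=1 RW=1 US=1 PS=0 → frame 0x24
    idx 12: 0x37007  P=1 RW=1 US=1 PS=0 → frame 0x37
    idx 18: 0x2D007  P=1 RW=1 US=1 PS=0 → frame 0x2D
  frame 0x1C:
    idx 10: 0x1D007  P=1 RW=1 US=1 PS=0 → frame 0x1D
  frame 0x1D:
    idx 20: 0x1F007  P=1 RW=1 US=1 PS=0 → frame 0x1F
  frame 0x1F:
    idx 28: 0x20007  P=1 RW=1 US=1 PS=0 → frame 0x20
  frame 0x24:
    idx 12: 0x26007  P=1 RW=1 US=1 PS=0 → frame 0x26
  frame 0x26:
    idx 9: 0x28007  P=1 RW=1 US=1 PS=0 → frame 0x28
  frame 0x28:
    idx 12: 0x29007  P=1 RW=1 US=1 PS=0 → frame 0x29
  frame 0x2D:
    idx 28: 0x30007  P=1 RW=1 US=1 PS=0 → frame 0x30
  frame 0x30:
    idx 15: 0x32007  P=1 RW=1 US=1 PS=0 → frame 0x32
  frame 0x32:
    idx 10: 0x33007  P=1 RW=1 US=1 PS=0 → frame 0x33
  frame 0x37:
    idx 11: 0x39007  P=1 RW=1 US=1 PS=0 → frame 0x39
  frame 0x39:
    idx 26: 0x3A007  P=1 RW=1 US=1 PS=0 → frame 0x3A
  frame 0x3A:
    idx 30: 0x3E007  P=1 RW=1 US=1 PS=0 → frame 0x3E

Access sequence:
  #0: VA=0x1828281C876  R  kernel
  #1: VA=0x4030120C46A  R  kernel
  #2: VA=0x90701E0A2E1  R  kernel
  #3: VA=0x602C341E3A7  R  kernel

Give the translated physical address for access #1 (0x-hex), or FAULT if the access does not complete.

Per-access translation:
#0 VA=0x1828281C876 (r,kernel):
  [0] read 0x1A idx=3: raw=0x1C007 flags P=1 W=1 U=1 S=0
  [1] read 0x1C idx=10: raw=0x1D007 flags P=1 W=1 U=1 S=0
  [2] read 0x1D idx=20: raw=0x1F007 flags P=1 W=1 U=1 S=0
  [3] read 0x1F idx=28: raw=0x20007 flags P=1 W=1 U=1 S=0
  → PA=0x20876  (4 entries read)
#1 VA=0x4030120C46A (r,kernel):
  [0] read 0x1A idx=8: raw=0x24007 flags P=1 W=1 U=1 S=0
  [1] read 0x24 idx=12: raw=0x26007 flags P=1 W=1 U=1 S=0
  [2] read 0x26 idx=9: raw=0x28007 flags P=1 W=1 U=1 S=0
  [3] read 0x28 idx=12: raw=0x29007 flags P=1 W=1 U=1 S=0
  → PA=0x2946A  (4 entries read)
#2 VA=0x90701E0A2E1 (r,kernel):
  [0] read 0x1A idx=18: raw=0x2D007 flags P=1 W=1 U=1 S=0
  [1] read 0x2D idx=28: raw=0x30007 flags P=1 W=1 U=1 S=0
  [2] read 0x30 idx=15: raw=0x32007 flags P=1 W=1 U=1 S=0
  [3] read 0x32 idx=10: raw=0x33007 flags P=1 W=1 U=1 S=0
  → PA=0x332E1  (4 entries read)
#3 VA=0x602C341E3A7 (r,kernel):
  [0] read 0x1A idx=12: raw=0x37007 flags P=1 W=1 U=1 S=0
  [1] read 0x37 idx=11: raw=0x39007 flags P=1 W=1 U=1 S=0
  [2] read 0x39 idx=26: raw=0x3A007 flags P=1 W=1 U=1 S=0
  [3] read 0x3A idx=30: raw=0x3E007 flags P=1 W=1 U=1 S=0
  → PA=0x3E3A7  (4 entries read)

Access #1 PA: 0x2946A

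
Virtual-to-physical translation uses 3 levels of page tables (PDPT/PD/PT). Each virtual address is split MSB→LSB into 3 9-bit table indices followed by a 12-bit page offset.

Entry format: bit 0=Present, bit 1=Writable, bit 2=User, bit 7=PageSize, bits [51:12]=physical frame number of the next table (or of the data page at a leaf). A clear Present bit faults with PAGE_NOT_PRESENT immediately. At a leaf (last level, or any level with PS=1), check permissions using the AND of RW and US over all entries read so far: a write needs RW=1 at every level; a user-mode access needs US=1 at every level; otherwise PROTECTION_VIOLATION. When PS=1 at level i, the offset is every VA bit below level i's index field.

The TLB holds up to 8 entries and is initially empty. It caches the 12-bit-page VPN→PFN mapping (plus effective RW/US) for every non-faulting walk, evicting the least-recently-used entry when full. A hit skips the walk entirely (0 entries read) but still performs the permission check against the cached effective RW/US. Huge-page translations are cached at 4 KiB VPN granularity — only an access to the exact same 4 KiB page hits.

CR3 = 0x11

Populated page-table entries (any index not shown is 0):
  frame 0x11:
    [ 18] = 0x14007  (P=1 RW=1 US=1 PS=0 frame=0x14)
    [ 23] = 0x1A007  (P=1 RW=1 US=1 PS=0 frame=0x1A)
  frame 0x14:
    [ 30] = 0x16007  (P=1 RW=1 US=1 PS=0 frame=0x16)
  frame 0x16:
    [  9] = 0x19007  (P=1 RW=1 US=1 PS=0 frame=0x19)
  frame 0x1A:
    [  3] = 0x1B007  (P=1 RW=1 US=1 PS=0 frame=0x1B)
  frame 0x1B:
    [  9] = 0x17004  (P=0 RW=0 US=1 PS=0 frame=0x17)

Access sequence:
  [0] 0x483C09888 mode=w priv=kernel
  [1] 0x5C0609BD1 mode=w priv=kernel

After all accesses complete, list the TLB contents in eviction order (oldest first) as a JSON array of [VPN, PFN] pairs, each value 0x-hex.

Per-access translation:
#0 VA=0x483C09888 (w,kernel):
  lvl0: tbl 0x11, slot 18 ⇒ 0x14007 (P1/RW1/US1/PS0)
  lvl1: tbl 0x14, slot 30 ⇒ 0x16007 (P1/RW1/US1/PS0)
  lvl2: tbl 0x16, slot 9 ⇒ 0x19007 (P1/RW1/US1/PS0)
  ⇒ phys 0x19888  [3 reads]
#1 VA=0x5C0609BD1 (w,kernel):
  lvl0: tbl 0x11, slot 23 ⇒ 0x1A007 (P1/RW1/US1/PS0)
  lvl1: tbl 0x1A, slot 3 ⇒ 0x1B007 (P1/RW1/US1/PS0)
  lvl2: tbl 0x1B, slot 9 ⇒ 0x17004 (P0/RW0/US1/PS0)
  ⇒ fault: PAGE_NOT_PRESENT  — 3 lookups

TLB: [["0x483C09", "0x19"]]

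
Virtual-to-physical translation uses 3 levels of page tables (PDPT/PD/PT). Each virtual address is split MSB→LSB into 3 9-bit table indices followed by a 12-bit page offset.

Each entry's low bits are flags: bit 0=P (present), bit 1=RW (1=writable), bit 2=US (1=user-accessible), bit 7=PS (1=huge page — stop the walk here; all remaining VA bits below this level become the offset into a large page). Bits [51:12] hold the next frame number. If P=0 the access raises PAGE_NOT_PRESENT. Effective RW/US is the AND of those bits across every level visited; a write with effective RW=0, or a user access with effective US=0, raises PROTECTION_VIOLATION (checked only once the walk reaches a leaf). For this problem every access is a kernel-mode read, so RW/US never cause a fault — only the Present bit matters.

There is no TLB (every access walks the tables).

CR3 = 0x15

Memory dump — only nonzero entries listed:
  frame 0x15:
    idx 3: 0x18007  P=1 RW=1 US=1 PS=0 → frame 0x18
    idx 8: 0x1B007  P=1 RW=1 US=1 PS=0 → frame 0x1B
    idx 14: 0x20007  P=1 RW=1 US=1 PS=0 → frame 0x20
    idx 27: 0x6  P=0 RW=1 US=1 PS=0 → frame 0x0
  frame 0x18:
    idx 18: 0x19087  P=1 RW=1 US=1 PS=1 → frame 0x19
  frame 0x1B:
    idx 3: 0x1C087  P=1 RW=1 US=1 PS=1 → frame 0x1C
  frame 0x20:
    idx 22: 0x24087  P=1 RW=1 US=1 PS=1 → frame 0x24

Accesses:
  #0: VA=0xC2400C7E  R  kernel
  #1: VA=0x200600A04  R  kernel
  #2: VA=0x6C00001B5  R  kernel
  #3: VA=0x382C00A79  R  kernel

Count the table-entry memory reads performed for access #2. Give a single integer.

Trace:
#0 VA=0xC2400C7E (r,kernel):
  [0] read 0x15 idx=3: raw=0x18007 flags P=1 W=1 U=1 S=0
  [1] read 0x18 idx=18: raw=0x19087 flags P=1 W=1 U=1 S=1
  ⇒ phys 0x19C7E (huge @L1)  [2 reads]
#1 VA=0x200600A04 (r,kernel):
  [0] read 0x15 idx=8: raw=0x1B007 flags P=1 W=1 U=1 S=0
  [1] read 0x1B idx=3: raw=0x1C087 flags P=1 W=1 U=1 S=1
  ⇒ phys 0x1CA04 (huge @L1)  [2 reads]
#2 VA=0x6C00001B5 (r,kernel):
  [0] read 0x15 idx=27: raw=0x6 flags P=0 W=1 U=1 S=0
  → PAGE_NOT_PRESENT  (1 entries read)
#3 VA=0x382C00A79 (r,kernel):
  [0] read 0x15 idx=14: raw=0x20007 flags P=1 W=1 U=1 S=0
  [1] read 0x20 idx=22: raw=0x24087 flags P=1 W=1 U=1 S=1
  ⇒ phys 0x24A79 (huge @L1)  [2 reads]

Entries read for #2: 1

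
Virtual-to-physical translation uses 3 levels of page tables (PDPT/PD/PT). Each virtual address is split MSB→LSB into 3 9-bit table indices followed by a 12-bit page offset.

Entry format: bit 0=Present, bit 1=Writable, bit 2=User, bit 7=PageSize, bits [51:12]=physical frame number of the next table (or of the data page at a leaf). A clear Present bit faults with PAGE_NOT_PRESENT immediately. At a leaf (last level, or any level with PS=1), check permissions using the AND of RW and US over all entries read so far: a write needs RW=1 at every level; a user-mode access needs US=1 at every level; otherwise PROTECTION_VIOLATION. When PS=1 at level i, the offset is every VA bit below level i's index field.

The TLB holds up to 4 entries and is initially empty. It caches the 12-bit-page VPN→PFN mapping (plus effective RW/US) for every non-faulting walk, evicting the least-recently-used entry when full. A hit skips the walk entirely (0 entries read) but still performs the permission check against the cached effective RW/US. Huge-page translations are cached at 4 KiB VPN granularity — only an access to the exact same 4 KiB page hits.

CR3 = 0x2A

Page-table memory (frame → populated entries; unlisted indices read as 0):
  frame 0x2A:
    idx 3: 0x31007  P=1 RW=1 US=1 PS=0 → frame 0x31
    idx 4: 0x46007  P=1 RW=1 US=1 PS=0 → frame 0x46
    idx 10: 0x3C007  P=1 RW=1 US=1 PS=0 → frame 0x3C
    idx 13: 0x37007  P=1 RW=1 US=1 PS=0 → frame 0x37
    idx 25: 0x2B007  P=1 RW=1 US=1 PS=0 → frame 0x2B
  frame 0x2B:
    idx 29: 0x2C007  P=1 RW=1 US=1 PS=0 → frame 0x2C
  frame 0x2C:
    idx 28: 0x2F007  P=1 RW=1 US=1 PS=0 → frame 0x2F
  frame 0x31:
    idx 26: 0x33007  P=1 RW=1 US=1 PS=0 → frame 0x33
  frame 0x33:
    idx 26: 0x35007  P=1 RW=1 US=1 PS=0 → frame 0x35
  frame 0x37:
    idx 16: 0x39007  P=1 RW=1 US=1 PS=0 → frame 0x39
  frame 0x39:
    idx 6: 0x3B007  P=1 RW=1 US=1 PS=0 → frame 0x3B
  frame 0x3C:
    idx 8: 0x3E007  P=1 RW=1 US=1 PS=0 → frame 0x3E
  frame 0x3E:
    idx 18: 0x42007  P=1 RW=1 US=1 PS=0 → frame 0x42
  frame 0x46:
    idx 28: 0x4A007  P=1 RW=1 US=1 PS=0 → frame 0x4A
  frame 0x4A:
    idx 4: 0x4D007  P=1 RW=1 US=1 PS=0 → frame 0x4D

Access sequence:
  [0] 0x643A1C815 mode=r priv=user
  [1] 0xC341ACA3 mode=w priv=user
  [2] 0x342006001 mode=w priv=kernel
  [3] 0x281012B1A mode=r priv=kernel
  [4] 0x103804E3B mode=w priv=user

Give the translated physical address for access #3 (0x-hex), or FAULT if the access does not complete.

Trace:
#0 VA=0x643A1C815 (r,user):
  L0 @0x2A[25] → 0x2B007  P=1,RW=1,US=1,PS=0
  L1 @0x2B[29] → 0x2C007  P=1,RW=1,US=1,PS=0
  L2 @0x2C[28] → 0x2F007  P=1,RW=1,US=1,PS=0
  ✓ 0x2F815  — 3 lookups
#1 VA=0xC341ACA3 (w,user):
  L0 @0x2A[3] → 0x31007  P=1,RW=1,US=1,PS=0
  L1 @0x31[26] → 0x33007  P=1,RW=1,US=1,PS=0
  L2 @0x33[26] → 0x35007  P=1,RW=1,US=1,PS=0
  ✓ 0x35CA3  — 3 lookups
#2 VA=0x342006001 (w,kernel):
  L0 @0x2A[13] → 0x37007  P=1,RW=1,US=1,PS=0
  L1 @0x37[16] → 0x39007  P=1,RW=1,US=1,PS=0
  L2 @0x39[6] → 0x3B007  P=1,RW=1,US=1,PS=0
  ✓ 0x3B001  — 3 lookups
#3 VA=0x281012B1A (r,kernel):
  L0 @0x2A[10] → 0x3C007  P=1,RW=1,US=1,PS=0
  L1 @0x3C[8] → 0x3E007  P=1,RW=1,US=1,PS=0
  L2 @0x3E[18] → 0x42007  P=1,RW=1,US=1,PS=0
  ✓ 0x42B1A  — 3 lookups
#4 VA=0x103804E3B (w,user):
  L0 @0x2A[4] → 0x46007  P=1,RW=1,US=1,PS=0
  L1 @0x46[28] → 0x4A007  P=1,RW=1,US=1,PS=0
  L2 @0x4A[4] → 0x4D007  P=1,RW=1,US=1,PS=0
  ✓ 0x4DE3B  — 3 lookups

Access #3 PA: 0x42B1A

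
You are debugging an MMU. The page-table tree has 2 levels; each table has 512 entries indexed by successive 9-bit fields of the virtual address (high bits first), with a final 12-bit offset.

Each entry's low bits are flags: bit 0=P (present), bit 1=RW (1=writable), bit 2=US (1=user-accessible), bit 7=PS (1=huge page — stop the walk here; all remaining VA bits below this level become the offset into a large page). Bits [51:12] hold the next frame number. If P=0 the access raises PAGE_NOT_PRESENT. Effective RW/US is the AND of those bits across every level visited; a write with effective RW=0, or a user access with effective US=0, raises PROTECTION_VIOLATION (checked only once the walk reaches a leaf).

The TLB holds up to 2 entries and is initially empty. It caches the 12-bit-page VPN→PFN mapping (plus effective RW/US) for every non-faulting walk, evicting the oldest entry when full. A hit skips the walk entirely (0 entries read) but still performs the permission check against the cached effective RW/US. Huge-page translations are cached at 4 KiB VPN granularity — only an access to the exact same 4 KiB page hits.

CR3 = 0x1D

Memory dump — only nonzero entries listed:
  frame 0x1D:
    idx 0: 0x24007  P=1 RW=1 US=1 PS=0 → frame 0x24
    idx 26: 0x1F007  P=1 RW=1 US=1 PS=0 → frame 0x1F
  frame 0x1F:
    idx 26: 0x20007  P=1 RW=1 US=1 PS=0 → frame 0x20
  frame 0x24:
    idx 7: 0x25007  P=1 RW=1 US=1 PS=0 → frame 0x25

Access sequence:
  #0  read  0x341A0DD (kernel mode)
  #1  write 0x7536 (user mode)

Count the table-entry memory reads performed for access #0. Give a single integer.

Trace:
#0 VA=0x341A0DD (r,kernel):
  [0] read 0x1D idx=26: raw=0x1F007 flags P=1 W=1 U=1 S=0
  [1] read 0x1F idx=26: raw=0x20007 flags P=1 W=1 U=1 S=0
  → PA=0x200DD  (2 entries read)
#1 VA=0x7536 (w,user):
  [0] read 0x1D idx=0: raw=0x24007 flags P=1 W=1 U=1 S=0
  [1] read 0x24 idx=7: raw=0x25007 flags P=1 W=1 U=1 S=0
  → PA=0x25536  (2 entries read)

Entries read for #0: 2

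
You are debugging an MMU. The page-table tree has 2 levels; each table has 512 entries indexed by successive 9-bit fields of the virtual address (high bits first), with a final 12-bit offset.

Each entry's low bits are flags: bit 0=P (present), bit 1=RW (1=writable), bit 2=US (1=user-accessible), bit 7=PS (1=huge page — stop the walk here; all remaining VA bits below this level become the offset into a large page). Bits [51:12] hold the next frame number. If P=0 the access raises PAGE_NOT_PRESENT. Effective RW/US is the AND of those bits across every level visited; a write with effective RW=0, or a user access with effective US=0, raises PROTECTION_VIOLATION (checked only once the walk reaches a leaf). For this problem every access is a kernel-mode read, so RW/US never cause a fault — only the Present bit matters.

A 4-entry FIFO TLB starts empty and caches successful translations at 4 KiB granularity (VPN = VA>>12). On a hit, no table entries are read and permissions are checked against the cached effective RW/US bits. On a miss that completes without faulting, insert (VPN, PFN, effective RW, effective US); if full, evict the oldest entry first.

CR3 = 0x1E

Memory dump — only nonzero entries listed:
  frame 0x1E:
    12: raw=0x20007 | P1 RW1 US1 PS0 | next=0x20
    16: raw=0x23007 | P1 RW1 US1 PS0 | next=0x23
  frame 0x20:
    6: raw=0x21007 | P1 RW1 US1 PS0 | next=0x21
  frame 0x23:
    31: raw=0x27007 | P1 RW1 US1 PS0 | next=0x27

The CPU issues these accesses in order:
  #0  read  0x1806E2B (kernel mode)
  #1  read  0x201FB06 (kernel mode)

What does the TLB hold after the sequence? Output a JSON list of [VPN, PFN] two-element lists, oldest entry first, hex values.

Trace:
#0 VA=0x1806E2B (r,kernel):
  L0 @0x1E[12] → 0x20007  P=1,RW=1,US=1,PS=0
  L1 @0x20[6] → 0x21007  P=1,RW=1,US=1,PS=0
  → PA=0x21E2B  (2 entries read)
#1 VA=0x201FB06 (r,kernel):
  L0 @0x1E[16] → 0x23007  P=1,RW=1,US=1,PS=0
  L1 @0x23[31] → 0x27007  P=1,RW=1,US=1,PS=0
  → PA=0x27B06  (2 entries read)

TLB: [["0x1806", "0x21"], ["0x201F", "0x27"]]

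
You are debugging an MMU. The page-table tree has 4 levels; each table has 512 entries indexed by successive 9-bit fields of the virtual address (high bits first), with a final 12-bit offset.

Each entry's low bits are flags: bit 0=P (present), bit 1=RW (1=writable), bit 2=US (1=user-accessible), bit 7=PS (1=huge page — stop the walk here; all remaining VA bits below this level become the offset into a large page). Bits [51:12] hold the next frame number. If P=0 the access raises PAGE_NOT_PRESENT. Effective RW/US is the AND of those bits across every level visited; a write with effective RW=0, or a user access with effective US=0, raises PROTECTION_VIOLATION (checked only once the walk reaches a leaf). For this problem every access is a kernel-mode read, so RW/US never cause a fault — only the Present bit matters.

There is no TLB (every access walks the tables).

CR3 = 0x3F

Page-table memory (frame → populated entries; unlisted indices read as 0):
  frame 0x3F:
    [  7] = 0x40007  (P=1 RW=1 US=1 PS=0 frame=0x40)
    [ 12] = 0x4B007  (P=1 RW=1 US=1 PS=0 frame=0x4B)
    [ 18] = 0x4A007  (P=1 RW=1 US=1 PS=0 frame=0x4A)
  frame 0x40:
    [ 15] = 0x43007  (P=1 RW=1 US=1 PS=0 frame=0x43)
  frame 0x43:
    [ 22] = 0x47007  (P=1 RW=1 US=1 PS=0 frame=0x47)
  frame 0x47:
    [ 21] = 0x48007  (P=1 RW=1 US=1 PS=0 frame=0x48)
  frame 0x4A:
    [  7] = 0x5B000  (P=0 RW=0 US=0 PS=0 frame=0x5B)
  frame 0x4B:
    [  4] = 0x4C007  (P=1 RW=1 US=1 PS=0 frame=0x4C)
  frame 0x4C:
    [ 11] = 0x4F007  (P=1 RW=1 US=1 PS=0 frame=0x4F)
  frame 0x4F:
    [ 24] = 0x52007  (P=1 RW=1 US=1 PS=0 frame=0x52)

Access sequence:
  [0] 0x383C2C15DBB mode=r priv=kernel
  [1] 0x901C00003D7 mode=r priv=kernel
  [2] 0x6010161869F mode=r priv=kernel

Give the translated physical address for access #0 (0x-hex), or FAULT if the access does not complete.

Per-access translation:
#0 VA=0x383C2C15DBB (r,kernel):
  lvl0: tbl 0x3F, slot 7 ⇒ 0x40007 (P1/RW1/US1/PS0)
  lvl1: tbl 0x40, slot 15 ⇒ 0x43007 (P1/RW1/US1/PS0)
  lvl2: tbl 0x43, slot 22 ⇒ 0x47007 (P1/RW1/US1/PS0)
  lvl3: tbl 0x47, slot 21 ⇒ 0x48007 (P1/RW1/US1/PS0)
  ⇒ phys 0x48DBB  [4 reads]
#1 VA=0x901C00003D7 (r,kernel):
  lvl0: tbl 0x3F, slot 18 ⇒ 0x4A007 (P1/RW1/US1/PS0)
  lvl1: tbl 0x4A, slot 7 ⇒ 0x5B000 (P0/RW0/US0/PS0)
  ✗ PAGE_NOT_PRESENT  [2 reads]
#2 VA=0x6010161869F (r,kernel):
  lvl0: tbl 0x3F, slot 12 ⇒ 0x4B007 (P1/RW1/US1/PS0)
  lvl1: tbl 0x4B, slot 4 ⇒ 0x4C007 (P1/RW1/US1/PS0)
  lvl2: tbl 0x4C, slot 11 ⇒ 0x4F007 (P1/RW1/US1/PS0)
  lvl3: tbl 0x4F, slot 24 ⇒ 0x52007 (P1/RW1/US1/PS0)
  ⇒ phys 0x5269F  [4 reads]

Access #0 PA: 0x48DBB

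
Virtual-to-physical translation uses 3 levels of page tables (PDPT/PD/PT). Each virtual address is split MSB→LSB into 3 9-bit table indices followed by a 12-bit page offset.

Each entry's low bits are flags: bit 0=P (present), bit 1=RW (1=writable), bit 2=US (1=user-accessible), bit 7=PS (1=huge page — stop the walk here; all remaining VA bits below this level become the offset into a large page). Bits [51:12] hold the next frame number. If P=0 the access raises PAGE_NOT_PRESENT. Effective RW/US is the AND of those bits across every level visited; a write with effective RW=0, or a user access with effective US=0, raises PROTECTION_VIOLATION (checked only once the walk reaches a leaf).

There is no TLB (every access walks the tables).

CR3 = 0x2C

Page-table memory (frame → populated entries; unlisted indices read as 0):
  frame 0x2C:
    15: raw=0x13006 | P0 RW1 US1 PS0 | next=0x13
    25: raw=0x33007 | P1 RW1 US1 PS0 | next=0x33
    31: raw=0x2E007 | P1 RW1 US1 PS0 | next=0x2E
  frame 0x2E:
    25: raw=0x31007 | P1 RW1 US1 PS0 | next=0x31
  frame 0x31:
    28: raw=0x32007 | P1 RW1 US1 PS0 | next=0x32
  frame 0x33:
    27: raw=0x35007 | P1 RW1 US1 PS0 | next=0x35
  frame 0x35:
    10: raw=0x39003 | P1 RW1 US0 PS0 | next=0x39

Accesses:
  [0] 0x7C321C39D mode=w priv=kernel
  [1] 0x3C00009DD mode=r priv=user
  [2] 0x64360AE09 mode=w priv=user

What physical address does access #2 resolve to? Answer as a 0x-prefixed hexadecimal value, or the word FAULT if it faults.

Per-access translation:
#0 VA=0x7C321C39D (w,kernel):
  lvl0: tbl 0x2C, slot 31 ⇒ 0x2E007 (P1/RW1/US1/PS0)
  lvl1: tbl 0x2E, slot 25 ⇒ 0x31007 (P1/RW1/US1/PS0)
  lvl2: tbl 0x31, slot 28 ⇒ 0x32007 (P1/RW1/US1/PS0)
  ✓ 0x3239D  — 3 lookups
#1 VA=0x3C00009DD (r,user):
  lvl0: tbl 0x2C, slot 15 ⇒ 0x13006 (P0/RW1/US1/PS0)
  ⇒ fault: PAGE_NOT_PRESENT  — 1 lookups
#2 VA=0x64360AE09 (w,user):
  lvl0: tbl 0x2C, slot 25 ⇒ 0x33007 (P1/RW1/US1/PS0)
  lvl1: tbl 0x33, slot 27 ⇒ 0x35007 (P1/RW1/US1/PS0)
  lvl2: tbl 0x35, slot 10 ⇒ 0x39003 (P1/RW1/US0/PS0)
  ⇒ fault: PROTECTION_VIOLATION  — 3 lookups

Access #2 PA: FAULT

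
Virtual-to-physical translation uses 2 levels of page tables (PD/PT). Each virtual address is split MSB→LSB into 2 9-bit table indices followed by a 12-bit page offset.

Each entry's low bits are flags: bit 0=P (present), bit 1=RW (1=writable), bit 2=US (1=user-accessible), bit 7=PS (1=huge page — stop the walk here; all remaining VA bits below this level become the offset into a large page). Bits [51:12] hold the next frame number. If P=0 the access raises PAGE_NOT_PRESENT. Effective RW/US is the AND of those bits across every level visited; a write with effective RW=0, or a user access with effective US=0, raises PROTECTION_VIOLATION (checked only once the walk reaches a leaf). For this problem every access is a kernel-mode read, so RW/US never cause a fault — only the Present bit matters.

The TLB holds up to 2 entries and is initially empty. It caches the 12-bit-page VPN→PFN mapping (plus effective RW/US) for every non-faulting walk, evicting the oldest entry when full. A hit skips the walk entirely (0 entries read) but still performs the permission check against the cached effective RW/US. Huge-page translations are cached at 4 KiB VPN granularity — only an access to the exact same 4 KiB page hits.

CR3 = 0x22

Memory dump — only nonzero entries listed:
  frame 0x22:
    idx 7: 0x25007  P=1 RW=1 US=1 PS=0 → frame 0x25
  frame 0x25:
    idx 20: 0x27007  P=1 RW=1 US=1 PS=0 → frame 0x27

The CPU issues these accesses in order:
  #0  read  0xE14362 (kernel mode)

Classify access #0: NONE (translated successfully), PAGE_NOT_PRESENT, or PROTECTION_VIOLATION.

Trace:
#0 VA=0xE14362 (r,kernel):
  lvl0: tbl 0x22, slot 7 ⇒ 0x25007 (P1/RW1/US1/PS0)
  lvl1: tbl 0x25, slot 20 ⇒ 0x27007 (P1/RW1/US1/PS0)
  ✓ 0x27362  — 2 lookups

Access #0 fault: NONE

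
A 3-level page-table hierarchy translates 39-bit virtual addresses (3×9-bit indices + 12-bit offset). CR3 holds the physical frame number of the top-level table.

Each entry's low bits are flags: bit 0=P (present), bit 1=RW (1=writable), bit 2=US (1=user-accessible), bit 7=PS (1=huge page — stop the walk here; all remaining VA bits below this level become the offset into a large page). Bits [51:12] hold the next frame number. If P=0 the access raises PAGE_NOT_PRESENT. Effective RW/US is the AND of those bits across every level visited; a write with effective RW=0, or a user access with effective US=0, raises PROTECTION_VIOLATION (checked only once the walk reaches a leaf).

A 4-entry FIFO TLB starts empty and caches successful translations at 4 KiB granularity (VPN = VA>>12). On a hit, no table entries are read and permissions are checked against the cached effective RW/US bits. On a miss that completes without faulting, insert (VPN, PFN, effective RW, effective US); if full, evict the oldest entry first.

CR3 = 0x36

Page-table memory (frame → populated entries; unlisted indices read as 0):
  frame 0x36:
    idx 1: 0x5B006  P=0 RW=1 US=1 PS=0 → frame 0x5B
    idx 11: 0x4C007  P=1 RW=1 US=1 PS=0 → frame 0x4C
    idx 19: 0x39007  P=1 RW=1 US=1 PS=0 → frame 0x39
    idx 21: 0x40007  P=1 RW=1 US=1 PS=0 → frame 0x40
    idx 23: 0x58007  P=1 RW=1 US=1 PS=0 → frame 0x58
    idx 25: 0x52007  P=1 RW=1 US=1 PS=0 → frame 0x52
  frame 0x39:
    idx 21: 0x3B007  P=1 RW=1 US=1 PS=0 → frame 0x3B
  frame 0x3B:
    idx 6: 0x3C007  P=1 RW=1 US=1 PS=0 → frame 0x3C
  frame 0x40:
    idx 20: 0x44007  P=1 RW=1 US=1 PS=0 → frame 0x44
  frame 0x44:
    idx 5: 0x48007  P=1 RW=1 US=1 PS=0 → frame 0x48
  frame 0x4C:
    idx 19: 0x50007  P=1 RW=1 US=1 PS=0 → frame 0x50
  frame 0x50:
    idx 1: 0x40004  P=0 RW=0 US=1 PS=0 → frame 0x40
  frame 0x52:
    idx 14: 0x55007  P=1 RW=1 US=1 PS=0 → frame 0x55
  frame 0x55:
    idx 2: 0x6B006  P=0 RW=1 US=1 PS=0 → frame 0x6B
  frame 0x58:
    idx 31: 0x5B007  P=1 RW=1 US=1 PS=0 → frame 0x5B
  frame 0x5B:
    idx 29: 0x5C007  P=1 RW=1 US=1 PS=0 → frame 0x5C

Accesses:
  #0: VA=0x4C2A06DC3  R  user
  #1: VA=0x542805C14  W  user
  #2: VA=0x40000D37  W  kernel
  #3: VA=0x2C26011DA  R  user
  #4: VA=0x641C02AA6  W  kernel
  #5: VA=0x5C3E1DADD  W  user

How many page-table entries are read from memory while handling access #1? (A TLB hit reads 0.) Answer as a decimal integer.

Per-access translation:
#0 VA=0x4C2A06DC3 (r,user):
  lvl0: tbl 0x36, slot 19 ⇒ 0x39007 (P1/RW1/US1/PS0)
  lvl1: tbl 0x39, slot 21 ⇒ 0x3B007 (P1/RW1/US1/PS0)
  lvl2: tbl 0x3B, slot 6 ⇒ 0x3C007 (P1/RW1/US1/PS0)
  ⇒ phys 0x3CDC3  [3 reads]
#1 VA=0x542805C14 (w,user):
  lvl0: tbl 0x36, slot 21 ⇒ 0x40007 (P1/RW1/US1/PS0)
  lvl1: tbl 0x40, slot 20 ⇒ 0x44007 (P1/RW1/US1/PS0)
  lvl2: tbl 0x44, slot 5 ⇒ 0x48007 (P1/RW1/US1/PS0)
  ⇒ phys 0x48C14  [3 reads]
#2 VA=0x40000D37 (w,kernel):
  lvl0: tbl 0x36, slot 1 ⇒ 0x5B006 (P0/RW1/US1/PS0)
  ✗ PAGE_NOT_PRESENT  [1 reads]
#3 VA=0x2C26011DA (r,user):
  lvl0: tbl 0x36, slot 11 ⇒ 0x4C007 (P1/RW1/US1/PS0)
  lvl1: tbl 0x4C, slot 19 ⇒ 0x50007 (P1/RW1/US1/PS0)
  lvl2: tbl 0x50, slot 1 ⇒ 0x40004 (P0/RW0/US1/PS0)
  ✗ PAGE_NOT_PRESENT  [3 reads]
#4 VA=0x641C02AA6 (w,kernel):
  lvl0: tbl 0x36, slot 25 ⇒ 0x52007 (P1/RW1/US1/PS0)
  lvl1: tbl 0x52, slot 14 ⇒ 0x55007 (P1/RW1/US1/PS0)
  lvl2: tbl 0x55, slot 2 ⇒ 0x6B006 (P0/RW1/US1/PS0)
  ✗ PAGE_NOT_PRESENT  [3 reads]
#5 VA=0x5C3E1DADD (w,user):
  lvl0: tbl 0x36, slot 23 ⇒ 0x58007 (P1/RW1/US1/PS0)
  lvl1: tbl 0x58, slot 31 ⇒ 0x5B007 (P1/RW1/US1/PS0)
  lvl2: tbl 0x5B, slot 29 ⇒ 0x5C007 (P1/RW1/US1/PS0)
  ⇒ phys 0x5CADD  [3 reads]

Entries read for #1: 3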